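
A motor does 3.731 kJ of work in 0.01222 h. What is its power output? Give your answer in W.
Convert to SI: W = 3731.0 J, t = 43.992 s
P = W/t = 3731.0/43.992 = 84.81 W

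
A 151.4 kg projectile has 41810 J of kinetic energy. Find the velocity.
v = √(2·KE/m) = √(2·41810/151.4) = 23.5 m/s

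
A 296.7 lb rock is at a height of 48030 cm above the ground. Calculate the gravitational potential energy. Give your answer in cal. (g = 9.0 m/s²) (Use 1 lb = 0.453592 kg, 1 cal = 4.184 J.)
Convert to SI: m = 134.581 kg, h = 480.3 m
PE = mgh = (134.581)(9.0)(480.3) = 581752 J = 139000 cal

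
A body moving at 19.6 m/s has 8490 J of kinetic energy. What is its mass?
m = 2·KE/v² = 2·8490/(19.6)² = 44.2 kg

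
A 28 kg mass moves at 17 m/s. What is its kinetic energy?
KE = ½mv² = ½(28)(17)² = 4046.0 J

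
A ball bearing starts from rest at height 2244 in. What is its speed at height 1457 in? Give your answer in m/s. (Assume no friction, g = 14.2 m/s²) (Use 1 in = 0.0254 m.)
Convert to SI: h₁−h₂ = 19.9898 m
mgh₁ = mgh₂ + ½mv² ⇒ v = √(2g(h₁−h₂)) = √(2·14.2·19.9898) = 23.83 m/s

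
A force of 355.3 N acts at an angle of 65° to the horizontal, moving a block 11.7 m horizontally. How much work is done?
W = F·d·cosθ = (355.3)(11.7)cos(65°) = 1757 J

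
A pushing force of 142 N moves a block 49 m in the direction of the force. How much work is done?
W = F·d = (142)(49) = 6958 J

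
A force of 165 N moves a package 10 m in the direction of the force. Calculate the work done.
W = F·d = (165)(10) = 1650 J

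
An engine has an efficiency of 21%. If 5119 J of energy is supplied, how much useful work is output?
W_out = η·W_in = 0.21·5119 = 1074.99 J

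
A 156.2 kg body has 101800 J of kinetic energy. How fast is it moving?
v = √(2·KE/m) = √(2·101800/156.2) = 36.1 m/s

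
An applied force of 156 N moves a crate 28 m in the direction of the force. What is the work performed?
W = F·d = (156)(28) = 4368 J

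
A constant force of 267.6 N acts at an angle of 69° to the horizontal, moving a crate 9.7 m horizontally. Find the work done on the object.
W = F·d·cosθ = (267.6)(9.7)cos(69°) = 930.2 J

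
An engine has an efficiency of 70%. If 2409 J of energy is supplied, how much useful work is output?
W_out = η·W_in = 0.7·2409 = 1686.3 J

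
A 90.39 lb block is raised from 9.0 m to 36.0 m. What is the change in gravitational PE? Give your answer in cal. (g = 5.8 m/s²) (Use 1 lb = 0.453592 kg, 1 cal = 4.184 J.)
Convert to SI: m = 41.0002 kg, Δh = 27.0 m
ΔPE = mgΔh = (41.0002)(5.8)(27.0) = 6420.63 J = 1535 cal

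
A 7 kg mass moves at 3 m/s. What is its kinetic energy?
KE = ½mv² = ½(7)(3)² = 31.5 J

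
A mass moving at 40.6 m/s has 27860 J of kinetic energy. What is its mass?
m = 2·KE/v² = 2·27860/(40.6)² = 33.8 kg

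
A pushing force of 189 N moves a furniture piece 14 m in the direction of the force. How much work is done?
W = F·d = (189)(14) = 2646 J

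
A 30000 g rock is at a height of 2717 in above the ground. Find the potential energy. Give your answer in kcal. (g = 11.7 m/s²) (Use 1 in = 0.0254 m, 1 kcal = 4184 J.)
Convert to SI: m = 30.0 kg, h = 69.0118 m
PE = mgh = (30.0)(11.7)(69.0118) = 24223.1 J = 5.789 kcal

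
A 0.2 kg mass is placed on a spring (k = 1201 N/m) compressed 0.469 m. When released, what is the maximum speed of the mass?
½kx² = ½mv² ⇒ v = x√(k/m) = (0.469)√(1201/0.2) = 36.34 m/s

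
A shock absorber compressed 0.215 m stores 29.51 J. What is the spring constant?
k = 2·PE/x² = 2·29.51/(0.215)² = 1277 N/m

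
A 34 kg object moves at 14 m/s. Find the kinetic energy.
KE = ½mv² = ½(34)(14)² = 3332.0 J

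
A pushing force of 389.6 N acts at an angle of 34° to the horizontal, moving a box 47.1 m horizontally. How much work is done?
W = F·d·cosθ = (389.6)(47.1)cos(34°) = 15210 J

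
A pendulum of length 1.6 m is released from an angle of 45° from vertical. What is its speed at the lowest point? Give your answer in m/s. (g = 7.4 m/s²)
h = L(1 − cosθ) = 1.6(1 − cos45°) = 0.468629 m
v = √(2gh) = √(2·7.4·0.468629) = 2.634 m/s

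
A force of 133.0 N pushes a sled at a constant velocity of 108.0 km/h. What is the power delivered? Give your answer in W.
Convert to SI: F = 133.0 N, v = 30.0 m/s
P = Fv = (133.0)(30.0) = 3990 W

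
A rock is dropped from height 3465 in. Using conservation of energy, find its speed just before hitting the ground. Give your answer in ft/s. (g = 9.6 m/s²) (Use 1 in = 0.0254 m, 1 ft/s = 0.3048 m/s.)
Convert to SI: h = 88.011 m
mgh = ½mv² ⇒ v = √(2gh) = √(2·9.6·88.011) = 41.1073 m/s = 134.9 ft/s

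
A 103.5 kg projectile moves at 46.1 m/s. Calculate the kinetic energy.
KE = ½mv² = ½(103.5)(46.1)² = 110000 J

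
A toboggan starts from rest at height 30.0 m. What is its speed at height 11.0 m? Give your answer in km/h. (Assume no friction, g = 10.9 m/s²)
mgh₁ = mgh₂ + ½mv² ⇒ v = √(2g(h₁−h₂)) = √(2·10.9·19.0) = 20.3519 m/s = 73.27 km/h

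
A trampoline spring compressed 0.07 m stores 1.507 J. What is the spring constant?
k = 2·PE/x² = 2·1.507/(0.07)² = 615.1 N/m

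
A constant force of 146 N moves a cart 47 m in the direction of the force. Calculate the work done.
W = F·d = (146)(47) = 6862 J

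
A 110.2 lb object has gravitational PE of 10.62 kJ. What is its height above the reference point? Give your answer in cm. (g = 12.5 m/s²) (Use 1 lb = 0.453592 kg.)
Convert to SI: m = 49.9858 kg, PE = 10620.0 J
h = PE/(mg) = 10620.0/(49.9858·12.5) = 16.9968 m = 1700 cm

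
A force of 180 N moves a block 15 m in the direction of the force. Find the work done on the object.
W = F·d = (180)(15) = 2700 J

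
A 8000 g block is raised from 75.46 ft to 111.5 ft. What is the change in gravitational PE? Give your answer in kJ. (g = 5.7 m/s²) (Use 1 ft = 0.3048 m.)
Convert to SI: m = 8.0 kg, Δh = 10.985 m
ΔPE = mgΔh = (8.0)(5.7)(10.985) = 500.916 J = 0.5009 kJ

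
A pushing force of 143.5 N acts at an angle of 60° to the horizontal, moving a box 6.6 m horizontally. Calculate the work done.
W = F·d·cosθ = (143.5)(6.6)cos(60°) = 473.6 J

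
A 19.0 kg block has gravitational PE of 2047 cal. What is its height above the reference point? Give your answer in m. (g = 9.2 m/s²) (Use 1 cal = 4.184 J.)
Convert to SI: m = 19.0 kg, PE = 8564.65 J
h = PE/(mg) = 8564.65/(19.0·9.2) = 49.0 m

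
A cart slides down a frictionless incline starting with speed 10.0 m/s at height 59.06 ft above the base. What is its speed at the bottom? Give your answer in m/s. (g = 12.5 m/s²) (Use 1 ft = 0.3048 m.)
Convert to SI: v₀ = 10.0 m/s, h = 18.0015 m
½mv₀² + mgh = ½mv² ⇒ v = √(v₀² + 2gh) = √(10.0² + 2·12.5·18.0015) = 23.45 m/s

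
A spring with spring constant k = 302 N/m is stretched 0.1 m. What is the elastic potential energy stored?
PE = ½kx² = ½(302)(0.1)² = 1.51 J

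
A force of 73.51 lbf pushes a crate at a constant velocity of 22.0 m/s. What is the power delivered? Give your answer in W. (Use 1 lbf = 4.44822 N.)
Convert to SI: F = 326.989 N, v = 22.0 m/s
P = Fv = (326.989)(22.0) = 7194 W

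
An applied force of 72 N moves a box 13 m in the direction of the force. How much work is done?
W = F·d = (72)(13) = 936.0 J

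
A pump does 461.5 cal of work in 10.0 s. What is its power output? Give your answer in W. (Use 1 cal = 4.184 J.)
Convert to SI: W = 1930.92 J, t = 10.0 s
P = W/t = 1930.92/10.0 = 193.1 W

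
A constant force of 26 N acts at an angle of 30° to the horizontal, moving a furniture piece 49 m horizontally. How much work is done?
W = F·d·cosθ = (26)(49)cos(30°) = 1103 J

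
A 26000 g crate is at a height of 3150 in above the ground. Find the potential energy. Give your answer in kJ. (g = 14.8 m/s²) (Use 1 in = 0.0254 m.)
Convert to SI: m = 26.0 kg, h = 80.01 m
PE = mgh = (26.0)(14.8)(80.01) = 30787.8 J = 30.79 kJ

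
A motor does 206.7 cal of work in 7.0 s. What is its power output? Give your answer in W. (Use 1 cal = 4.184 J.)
Convert to SI: W = 864.833 J, t = 7.0 s
P = W/t = 864.833/7.0 = 123.5 W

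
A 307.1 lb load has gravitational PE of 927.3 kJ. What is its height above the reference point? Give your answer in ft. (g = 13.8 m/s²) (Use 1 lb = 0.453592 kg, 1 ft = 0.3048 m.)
Convert to SI: m = 139.298 kg, PE = 927300 J
h = PE/(mg) = 927300/(139.298·13.8) = 482.387 m = 1583 ft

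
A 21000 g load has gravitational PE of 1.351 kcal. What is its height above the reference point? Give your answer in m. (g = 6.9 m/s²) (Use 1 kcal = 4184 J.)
Convert to SI: m = 21.0 kg, PE = 5652.58 J
h = PE/(mg) = 5652.58/(21.0·6.9) = 39.01 m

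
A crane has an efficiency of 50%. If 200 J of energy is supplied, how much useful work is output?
W_out = η·W_in = 0.5·200 = 100.0 J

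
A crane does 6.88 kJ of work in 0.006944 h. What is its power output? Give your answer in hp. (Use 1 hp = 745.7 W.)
Convert to SI: W = 6880.0 J, t = 24.9984 s
P = W/t = 6880.0/24.9984 = 275.218 W = 0.3691 hp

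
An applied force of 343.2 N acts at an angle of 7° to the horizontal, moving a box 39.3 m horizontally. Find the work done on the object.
W = F·d·cosθ = (343.2)(39.3)cos(7°) = 13390 J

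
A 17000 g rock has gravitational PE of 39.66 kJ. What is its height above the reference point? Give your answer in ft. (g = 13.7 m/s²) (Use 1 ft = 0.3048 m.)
Convert to SI: m = 17.0 kg, PE = 39660.0 J
h = PE/(mg) = 39660.0/(17.0·13.7) = 170.288 m = 558.7 ft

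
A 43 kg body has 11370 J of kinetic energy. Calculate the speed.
v = √(2·KE/m) = √(2·11370/43) = 23.0 m/s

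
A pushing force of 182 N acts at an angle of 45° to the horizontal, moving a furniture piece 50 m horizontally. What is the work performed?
W = F·d·cosθ = (182)(50)cos(45°) = 6435 J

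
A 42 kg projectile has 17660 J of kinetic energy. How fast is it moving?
v = √(2·KE/m) = √(2·17660/42) = 29.0 m/s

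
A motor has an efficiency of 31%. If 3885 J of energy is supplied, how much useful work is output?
W_out = η·W_in = 0.31·3885 = 1204.35 J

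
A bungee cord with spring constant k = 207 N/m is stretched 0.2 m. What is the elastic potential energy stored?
PE = ½kx² = ½(207)(0.2)² = 4.14 J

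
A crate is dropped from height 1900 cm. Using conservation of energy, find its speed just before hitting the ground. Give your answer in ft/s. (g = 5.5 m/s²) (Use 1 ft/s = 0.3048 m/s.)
Convert to SI: h = 19.0 m
mgh = ½mv² ⇒ v = √(2gh) = √(2·5.5·19.0) = 14.4568 m/s = 47.43 ft/s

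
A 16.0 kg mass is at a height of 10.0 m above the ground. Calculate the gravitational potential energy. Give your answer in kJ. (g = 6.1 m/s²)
PE = mgh = (16.0)(6.1)(10.0) = 976.0 J = 0.976 kJ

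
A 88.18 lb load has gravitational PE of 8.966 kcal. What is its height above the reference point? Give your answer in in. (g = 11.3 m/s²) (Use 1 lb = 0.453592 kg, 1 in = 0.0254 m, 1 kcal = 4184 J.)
Convert to SI: m = 39.9977 kg, PE = 37513.7 J
h = PE/(mg) = 37513.7/(39.9977·11.3) = 82.9997 m = 3268 in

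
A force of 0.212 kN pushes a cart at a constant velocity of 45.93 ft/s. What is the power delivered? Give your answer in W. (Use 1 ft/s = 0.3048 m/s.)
Convert to SI: F = 212.0 N, v = 13.9995 m/s
P = Fv = (212.0)(13.9995) = 2968 W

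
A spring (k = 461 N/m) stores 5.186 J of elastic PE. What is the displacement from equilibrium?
x = √(2·PE/k) = √(2·5.186/461) = 0.15 m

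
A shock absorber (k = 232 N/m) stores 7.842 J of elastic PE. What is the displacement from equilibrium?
x = √(2·PE/k) = √(2·7.842/232) = 0.26 m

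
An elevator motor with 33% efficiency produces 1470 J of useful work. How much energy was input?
W_in = W_out/η = 1470/0.33 = 4455 J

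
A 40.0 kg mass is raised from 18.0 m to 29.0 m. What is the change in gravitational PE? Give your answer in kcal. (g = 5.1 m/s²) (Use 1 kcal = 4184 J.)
ΔPE = mgΔh = (40.0)(5.1)(11.0) = 2244.0 J = 0.5363 kcal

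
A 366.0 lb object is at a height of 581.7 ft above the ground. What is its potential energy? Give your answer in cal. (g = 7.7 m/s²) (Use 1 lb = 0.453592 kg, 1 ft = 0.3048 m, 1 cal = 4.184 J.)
Convert to SI: m = 166.015 kg, h = 177.302 m
PE = mgh = (166.015)(7.7)(177.302) = 226648 J = 54170 cal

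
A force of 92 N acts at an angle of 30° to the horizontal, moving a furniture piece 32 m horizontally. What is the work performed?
W = F·d·cosθ = (92)(32)cos(30°) = 2550 J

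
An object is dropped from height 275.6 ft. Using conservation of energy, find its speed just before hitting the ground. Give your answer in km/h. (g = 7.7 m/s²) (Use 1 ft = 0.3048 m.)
Convert to SI: h = 84.0029 m
mgh = ½mv² ⇒ v = √(2gh) = √(2·7.7·84.0029) = 35.9673 m/s = 129.5 km/h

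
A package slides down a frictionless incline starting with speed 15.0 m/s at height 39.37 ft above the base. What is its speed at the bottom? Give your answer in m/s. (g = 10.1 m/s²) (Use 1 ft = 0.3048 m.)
Convert to SI: v₀ = 15.0 m/s, h = 12.0 m
½mv₀² + mgh = ½mv² ⇒ v = √(v₀² + 2gh) = √(15.0² + 2·10.1·12.0) = 21.62 m/s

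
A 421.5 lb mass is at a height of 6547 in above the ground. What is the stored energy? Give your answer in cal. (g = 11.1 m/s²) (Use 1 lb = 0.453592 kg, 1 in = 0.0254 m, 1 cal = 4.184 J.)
Convert to SI: m = 191.189 kg, h = 166.294 m
PE = mgh = (191.189)(11.1)(166.294) = 352908 J = 84350 cal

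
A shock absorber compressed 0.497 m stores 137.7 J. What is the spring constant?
k = 2·PE/x² = 2·137.7/(0.497)² = 1115 N/m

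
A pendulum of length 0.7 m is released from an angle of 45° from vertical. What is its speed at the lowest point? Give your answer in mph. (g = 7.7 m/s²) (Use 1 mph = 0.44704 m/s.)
h = L(1 − cosθ) = 0.7(1 − cos45°) = 0.205025 m
v = √(2gh) = √(2·7.7·0.205025) = 1.7769 m/s = 3.975 mph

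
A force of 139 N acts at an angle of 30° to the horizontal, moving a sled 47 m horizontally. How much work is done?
W = F·d·cosθ = (139)(47)cos(30°) = 5658 J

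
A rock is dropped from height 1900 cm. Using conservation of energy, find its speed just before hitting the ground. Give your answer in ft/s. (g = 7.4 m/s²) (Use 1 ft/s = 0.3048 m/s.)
Convert to SI: h = 19.0 m
mgh = ½mv² ⇒ v = √(2gh) = √(2·7.4·19.0) = 16.769 m/s = 55.02 ft/s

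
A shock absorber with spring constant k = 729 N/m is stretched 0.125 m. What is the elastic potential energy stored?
PE = ½kx² = ½(729)(0.125)² = 5.695 J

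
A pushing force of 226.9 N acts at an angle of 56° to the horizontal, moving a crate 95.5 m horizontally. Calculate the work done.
W = F·d·cosθ = (226.9)(95.5)cos(56°) = 12120 J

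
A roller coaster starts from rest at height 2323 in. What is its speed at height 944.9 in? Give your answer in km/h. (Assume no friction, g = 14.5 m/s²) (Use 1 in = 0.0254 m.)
Convert to SI: h₁−h₂ = 35.0037 m
mgh₁ = mgh₂ + ½mv² ⇒ v = √(2g(h₁−h₂)) = √(2·14.5·35.0037) = 31.8608 m/s = 114.7 km/h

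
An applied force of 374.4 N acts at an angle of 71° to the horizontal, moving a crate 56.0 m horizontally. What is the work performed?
W = F·d·cosθ = (374.4)(56.0)cos(71°) = 6826 J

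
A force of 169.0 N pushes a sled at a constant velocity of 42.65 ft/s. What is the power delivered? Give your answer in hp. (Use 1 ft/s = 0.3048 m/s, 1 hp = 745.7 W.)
Convert to SI: F = 169.0 N, v = 12.9997 m/s
P = Fv = (169.0)(12.9997) = 2196.95 W = 2.946 hp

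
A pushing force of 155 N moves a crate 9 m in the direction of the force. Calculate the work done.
W = F·d = (155)(9) = 1395 J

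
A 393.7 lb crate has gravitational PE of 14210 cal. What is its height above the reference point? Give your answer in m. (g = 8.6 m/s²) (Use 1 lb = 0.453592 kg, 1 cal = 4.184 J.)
Convert to SI: m = 178.579 kg, PE = 59454.6 J
h = PE/(mg) = 59454.6/(178.579·8.6) = 38.71 m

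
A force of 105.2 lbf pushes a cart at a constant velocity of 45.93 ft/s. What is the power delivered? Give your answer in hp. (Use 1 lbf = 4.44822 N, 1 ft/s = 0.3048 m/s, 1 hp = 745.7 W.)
Convert to SI: F = 467.953 N, v = 13.9995 m/s
P = Fv = (467.953)(13.9995) = 6551.09 W = 8.785 hp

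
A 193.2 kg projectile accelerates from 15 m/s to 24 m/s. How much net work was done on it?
W = ΔKE = ½m(v₂² − v₁²) = ½(193.2)(24² − 15²) = 33906.6 J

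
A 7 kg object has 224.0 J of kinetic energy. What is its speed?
v = √(2·KE/m) = √(2·224.0/7) = 8.0 m/s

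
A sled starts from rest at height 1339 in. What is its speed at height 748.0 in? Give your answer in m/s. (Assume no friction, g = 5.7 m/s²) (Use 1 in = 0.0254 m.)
Convert to SI: h₁−h₂ = 15.0114 m
mgh₁ = mgh₂ + ½mv² ⇒ v = √(2g(h₁−h₂)) = √(2·5.7·15.0114) = 13.08 m/s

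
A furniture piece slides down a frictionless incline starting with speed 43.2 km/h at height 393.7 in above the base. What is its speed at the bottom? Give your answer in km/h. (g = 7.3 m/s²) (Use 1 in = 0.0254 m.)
Convert to SI: v₀ = 12.0 m/s, h = 9.99998 m
½mv₀² + mgh = ½mv² ⇒ v = √(v₀² + 2gh) = √(12.0² + 2·7.3·9.99998) = 17.0294 m/s = 61.31 km/h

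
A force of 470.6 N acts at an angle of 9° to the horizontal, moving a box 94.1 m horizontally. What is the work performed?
W = F·d·cosθ = (470.6)(94.1)cos(9°) = 43740 J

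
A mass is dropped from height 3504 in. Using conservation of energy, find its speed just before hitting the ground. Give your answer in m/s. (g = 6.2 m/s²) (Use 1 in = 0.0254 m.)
Convert to SI: h = 89.0016 m
mgh = ½mv² ⇒ v = √(2gh) = √(2·6.2·89.0016) = 33.22 m/s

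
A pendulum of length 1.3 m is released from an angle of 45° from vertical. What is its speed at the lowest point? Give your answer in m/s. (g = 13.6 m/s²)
h = L(1 − cosθ) = 1.3(1 − cos45°) = 0.380761 m
v = √(2gh) = √(2·13.6·0.380761) = 3.218 m/s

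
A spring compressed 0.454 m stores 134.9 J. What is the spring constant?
k = 2·PE/x² = 2·134.9/(0.454)² = 1309 N/m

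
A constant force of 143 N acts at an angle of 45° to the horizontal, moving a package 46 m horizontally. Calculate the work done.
W = F·d·cosθ = (143)(46)cos(45°) = 4651 J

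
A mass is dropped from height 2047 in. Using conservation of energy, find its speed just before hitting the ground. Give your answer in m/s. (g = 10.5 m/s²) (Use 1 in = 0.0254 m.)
Convert to SI: h = 51.9938 m
mgh = ½mv² ⇒ v = √(2gh) = √(2·10.5·51.9938) = 33.04 m/s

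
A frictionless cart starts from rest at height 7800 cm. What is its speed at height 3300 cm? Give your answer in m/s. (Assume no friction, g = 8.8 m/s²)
Convert to SI: h₁−h₂ = 45.0 m
mgh₁ = mgh₂ + ½mv² ⇒ v = √(2g(h₁−h₂)) = √(2·8.8·45.0) = 28.14 m/s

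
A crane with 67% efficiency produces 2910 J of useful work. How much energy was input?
W_in = W_out/η = 2910/0.67 = 4343 J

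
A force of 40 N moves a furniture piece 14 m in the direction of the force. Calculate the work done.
W = F·d = (40)(14) = 560.0 J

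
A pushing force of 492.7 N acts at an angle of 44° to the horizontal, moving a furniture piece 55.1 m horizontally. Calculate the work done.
W = F·d·cosθ = (492.7)(55.1)cos(44°) = 19530 J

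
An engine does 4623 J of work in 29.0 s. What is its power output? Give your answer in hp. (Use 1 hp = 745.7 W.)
P = W/t = 4623.0/29.0 = 159.414 W = 0.2138 hp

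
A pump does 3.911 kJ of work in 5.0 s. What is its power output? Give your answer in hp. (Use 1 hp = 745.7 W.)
Convert to SI: W = 3911.0 J, t = 5.0 s
P = W/t = 3911.0/5.0 = 782.2 W = 1.049 hp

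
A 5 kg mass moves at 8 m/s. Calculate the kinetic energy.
KE = ½mv² = ½(5)(8)² = 160.0 J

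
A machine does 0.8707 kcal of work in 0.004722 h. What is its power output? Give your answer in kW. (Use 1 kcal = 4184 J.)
Convert to SI: W = 3643.01 J, t = 16.9992 s
P = W/t = 3643.01/16.9992 = 214.305 W = 0.2143 kW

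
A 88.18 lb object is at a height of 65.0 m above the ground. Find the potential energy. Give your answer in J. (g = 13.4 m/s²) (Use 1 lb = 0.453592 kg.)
Convert to SI: m = 39.9977 kg, h = 65.0 m
PE = mgh = (39.9977)(13.4)(65.0) = 34840 J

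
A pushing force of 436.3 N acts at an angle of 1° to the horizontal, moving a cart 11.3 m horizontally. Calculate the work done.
W = F·d·cosθ = (436.3)(11.3)cos(1°) = 4929 J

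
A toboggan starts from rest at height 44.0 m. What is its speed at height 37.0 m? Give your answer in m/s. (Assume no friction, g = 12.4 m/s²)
mgh₁ = mgh₂ + ½mv² ⇒ v = √(2g(h₁−h₂)) = √(2·12.4·7.0) = 13.18 m/s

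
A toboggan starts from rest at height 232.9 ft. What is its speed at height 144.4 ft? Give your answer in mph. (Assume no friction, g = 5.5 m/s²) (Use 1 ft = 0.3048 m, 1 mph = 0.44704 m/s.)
Convert to SI: h₁−h₂ = 26.9748 m
mgh₁ = mgh₂ + ½mv² ⇒ v = √(2g(h₁−h₂)) = √(2·5.5·26.9748) = 17.2256 m/s = 38.53 mph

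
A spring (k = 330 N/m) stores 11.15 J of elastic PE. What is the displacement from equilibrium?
x = √(2·PE/k) = √(2·11.15/330) = 0.26 m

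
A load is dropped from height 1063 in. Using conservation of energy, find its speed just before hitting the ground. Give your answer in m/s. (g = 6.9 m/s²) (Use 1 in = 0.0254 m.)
Convert to SI: h = 27.0002 m
mgh = ½mv² ⇒ v = √(2gh) = √(2·6.9·27.0002) = 19.3 m/s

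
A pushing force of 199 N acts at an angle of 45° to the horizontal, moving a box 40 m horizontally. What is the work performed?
W = F·d·cosθ = (199)(40)cos(45°) = 5629 J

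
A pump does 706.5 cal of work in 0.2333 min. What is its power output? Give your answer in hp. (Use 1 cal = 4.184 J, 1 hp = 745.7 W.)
Convert to SI: W = 2956.0 J, t = 13.998 s
P = W/t = 2956.0/13.998 = 211.173 W = 0.2832 hp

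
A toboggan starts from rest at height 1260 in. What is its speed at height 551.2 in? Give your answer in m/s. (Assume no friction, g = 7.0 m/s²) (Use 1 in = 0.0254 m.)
Convert to SI: h₁−h₂ = 18.0035 m
mgh₁ = mgh₂ + ½mv² ⇒ v = √(2g(h₁−h₂)) = √(2·7.0·18.0035) = 15.88 m/s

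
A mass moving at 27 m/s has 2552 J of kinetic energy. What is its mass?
m = 2·KE/v² = 2·2552/(27)² = 7.001 kg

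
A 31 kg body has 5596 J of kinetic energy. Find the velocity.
v = √(2·KE/m) = √(2·5596/31) = 19.0 m/s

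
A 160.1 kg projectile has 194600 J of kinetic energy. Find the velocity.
v = √(2·KE/m) = √(2·194600/160.1) = 49.3 m/s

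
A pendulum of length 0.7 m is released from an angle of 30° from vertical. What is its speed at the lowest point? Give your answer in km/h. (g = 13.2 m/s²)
h = L(1 − cosθ) = 0.7(1 − cos30°) = 0.0937822 m
v = √(2gh) = √(2·13.2·0.0937822) = 1.57348 m/s = 5.665 km/h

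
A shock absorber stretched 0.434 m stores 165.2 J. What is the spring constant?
k = 2·PE/x² = 2·165.2/(0.434)² = 1754 N/m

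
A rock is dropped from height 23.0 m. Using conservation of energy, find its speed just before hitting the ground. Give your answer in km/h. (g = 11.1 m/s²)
mgh = ½mv² ⇒ v = √(2gh) = √(2·11.1·23.0) = 22.5965 m/s = 81.35 km/h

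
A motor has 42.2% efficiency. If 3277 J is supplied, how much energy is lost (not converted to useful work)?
W_lost = W_in(1 − η) = 3277·(1 − 0.422) = 1894 J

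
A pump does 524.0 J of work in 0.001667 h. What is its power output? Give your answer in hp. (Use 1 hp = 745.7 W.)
Convert to SI: W = 524.0 J, t = 6.0012 s
P = W/t = 524.0/6.0012 = 87.3159 W = 0.1171 hp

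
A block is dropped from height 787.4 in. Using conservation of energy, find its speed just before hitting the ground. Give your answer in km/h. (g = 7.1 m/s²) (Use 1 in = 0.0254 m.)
Convert to SI: h = 20.0 m
mgh = ½mv² ⇒ v = √(2gh) = √(2·7.1·20.0) = 16.8523 m/s = 60.67 km/h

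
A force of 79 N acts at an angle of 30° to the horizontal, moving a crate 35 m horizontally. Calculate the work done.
W = F·d·cosθ = (79)(35)cos(30°) = 2395 J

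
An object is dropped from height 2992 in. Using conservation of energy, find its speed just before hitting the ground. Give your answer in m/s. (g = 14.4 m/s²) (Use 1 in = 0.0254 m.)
Convert to SI: h = 75.9968 m
mgh = ½mv² ⇒ v = √(2gh) = √(2·14.4·75.9968) = 46.78 m/s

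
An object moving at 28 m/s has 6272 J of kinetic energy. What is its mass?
m = 2·KE/v² = 2·6272/(28)² = 16.0 kg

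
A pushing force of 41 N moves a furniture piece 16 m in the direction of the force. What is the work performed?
W = F·d = (41)(16) = 656.0 J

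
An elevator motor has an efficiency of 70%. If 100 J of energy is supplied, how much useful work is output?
W_out = η·W_in = 0.7·100 = 70.0 J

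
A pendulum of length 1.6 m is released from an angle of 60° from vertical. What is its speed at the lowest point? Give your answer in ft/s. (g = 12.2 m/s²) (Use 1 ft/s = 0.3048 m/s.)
h = L(1 − cosθ) = 1.6(1 − cos60°) = 0.8 m
v = √(2gh) = √(2·12.2·0.8) = 4.41814 m/s = 14.5 ft/s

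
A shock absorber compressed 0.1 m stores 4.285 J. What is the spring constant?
k = 2·PE/x² = 2·4.285/(0.1)² = 857.0 N/m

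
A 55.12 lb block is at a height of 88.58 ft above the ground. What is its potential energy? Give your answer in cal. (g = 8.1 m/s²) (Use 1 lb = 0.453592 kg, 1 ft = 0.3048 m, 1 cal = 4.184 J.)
Convert to SI: m = 25.002 kg, h = 26.9992 m
PE = mgh = (25.002)(8.1)(26.9992) = 5467.77 J = 1307 cal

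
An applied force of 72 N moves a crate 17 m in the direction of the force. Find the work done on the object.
W = F·d = (72)(17) = 1224 J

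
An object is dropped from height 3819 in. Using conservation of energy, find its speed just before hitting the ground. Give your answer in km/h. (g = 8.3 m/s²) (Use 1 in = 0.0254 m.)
Convert to SI: h = 97.0026 m
mgh = ½mv² ⇒ v = √(2gh) = √(2·8.3·97.0026) = 40.1278 m/s = 144.5 km/h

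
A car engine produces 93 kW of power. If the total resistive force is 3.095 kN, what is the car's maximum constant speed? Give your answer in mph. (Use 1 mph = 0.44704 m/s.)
Convert to SI: F = 3095.0 N
P = Fv ⇒ v = P/F = 93000 W/3095.0 N = 30.0485 m/s = 67.22 mph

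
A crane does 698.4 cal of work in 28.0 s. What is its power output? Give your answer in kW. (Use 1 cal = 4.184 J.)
Convert to SI: W = 2922.11 J, t = 28.0 s
P = W/t = 2922.11/28.0 = 104.361 W = 0.1044 kW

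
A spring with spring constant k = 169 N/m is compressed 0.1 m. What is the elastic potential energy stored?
PE = ½kx² = ½(169)(0.1)² = 0.845 J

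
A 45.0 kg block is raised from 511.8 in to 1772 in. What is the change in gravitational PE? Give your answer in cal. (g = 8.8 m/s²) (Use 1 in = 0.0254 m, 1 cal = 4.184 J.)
Convert to SI: m = 45.0 kg, Δh = 32.0091 m
ΔPE = mgΔh = (45.0)(8.8)(32.0091) = 12675.6 J = 3030 cal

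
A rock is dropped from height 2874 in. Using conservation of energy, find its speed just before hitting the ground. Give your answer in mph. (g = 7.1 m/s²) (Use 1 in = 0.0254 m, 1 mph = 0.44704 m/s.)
Convert to SI: h = 72.9996 m
mgh = ½mv² ⇒ v = √(2gh) = √(2·7.1·72.9996) = 32.1962 m/s = 72.02 mph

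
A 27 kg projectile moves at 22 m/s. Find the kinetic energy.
KE = ½mv² = ½(27)(22)² = 6534.0 J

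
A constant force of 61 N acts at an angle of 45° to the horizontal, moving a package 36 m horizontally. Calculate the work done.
W = F·d·cosθ = (61)(36)cos(45°) = 1553 J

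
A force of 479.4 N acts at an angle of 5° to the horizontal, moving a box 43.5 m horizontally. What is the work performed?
W = F·d·cosθ = (479.4)(43.5)cos(5°) = 20770 J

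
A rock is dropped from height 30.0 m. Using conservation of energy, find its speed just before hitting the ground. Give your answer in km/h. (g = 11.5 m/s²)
mgh = ½mv² ⇒ v = √(2gh) = √(2·11.5·30.0) = 26.2679 m/s = 94.56 km/h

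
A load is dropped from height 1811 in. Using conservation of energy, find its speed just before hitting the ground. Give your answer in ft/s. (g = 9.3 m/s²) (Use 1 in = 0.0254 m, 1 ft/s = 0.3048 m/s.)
Convert to SI: h = 45.9994 m
mgh = ½mv² ⇒ v = √(2gh) = √(2·9.3·45.9994) = 29.2505 m/s = 95.97 ft/s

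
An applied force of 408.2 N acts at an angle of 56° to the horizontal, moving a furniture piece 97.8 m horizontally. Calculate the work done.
W = F·d·cosθ = (408.2)(97.8)cos(56°) = 22320 J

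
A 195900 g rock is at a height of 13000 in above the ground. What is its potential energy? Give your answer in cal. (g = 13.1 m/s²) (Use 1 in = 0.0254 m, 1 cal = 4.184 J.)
Convert to SI: m = 195.9 kg, h = 330.2 m
PE = mgh = (195.9)(13.1)(330.2) = 847389 J = 202500 cal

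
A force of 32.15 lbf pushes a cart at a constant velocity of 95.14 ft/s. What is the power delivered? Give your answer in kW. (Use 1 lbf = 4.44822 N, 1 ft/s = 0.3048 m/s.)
Convert to SI: F = 143.01 N, v = 28.9987 m/s
P = Fv = (143.01)(28.9987) = 4147.11 W = 4.147 kW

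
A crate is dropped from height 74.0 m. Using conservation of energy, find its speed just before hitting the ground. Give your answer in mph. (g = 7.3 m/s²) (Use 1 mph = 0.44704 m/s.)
mgh = ½mv² ⇒ v = √(2gh) = √(2·7.3·74.0) = 32.8694 m/s = 73.53 mph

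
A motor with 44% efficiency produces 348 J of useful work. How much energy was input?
W_in = W_out/η = 348/0.44 = 790.9 J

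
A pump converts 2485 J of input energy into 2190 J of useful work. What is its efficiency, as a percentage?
η = W_out/W_in = 2190/2485 = 88.13%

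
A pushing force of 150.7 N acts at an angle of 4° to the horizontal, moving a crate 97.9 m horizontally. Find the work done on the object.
W = F·d·cosθ = (150.7)(97.9)cos(4°) = 14720 J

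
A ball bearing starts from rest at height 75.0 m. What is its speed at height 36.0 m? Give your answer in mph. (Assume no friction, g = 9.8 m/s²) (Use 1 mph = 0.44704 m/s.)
mgh₁ = mgh₂ + ½mv² ⇒ v = √(2g(h₁−h₂)) = √(2·9.8·39.0) = 27.6478 m/s = 61.85 mph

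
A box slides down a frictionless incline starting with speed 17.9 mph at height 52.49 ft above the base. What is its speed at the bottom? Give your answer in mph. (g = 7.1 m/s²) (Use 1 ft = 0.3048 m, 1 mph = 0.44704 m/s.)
Convert to SI: v₀ = 8.00202 m/s, h = 15.999 m
½mv₀² + mgh = ½mv² ⇒ v = √(v₀² + 2gh) = √(8.00202² + 2·7.1·15.999) = 17.0651 m/s = 38.17 mph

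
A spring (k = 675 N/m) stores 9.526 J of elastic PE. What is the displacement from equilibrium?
x = √(2·PE/k) = √(2·9.526/675) = 0.168 m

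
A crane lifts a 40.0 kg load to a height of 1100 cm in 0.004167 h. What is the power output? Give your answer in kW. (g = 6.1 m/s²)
Convert to SI: m = 40.0 kg, h = 11.0 m, t = 15.0012 s
P = mgh/t = (40.0)(6.1)(11.0)/15.0012 = 178.919 W = 0.1789 kW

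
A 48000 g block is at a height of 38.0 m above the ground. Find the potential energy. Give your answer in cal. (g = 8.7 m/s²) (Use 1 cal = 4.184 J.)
Convert to SI: m = 48.0 kg, h = 38.0 m
PE = mgh = (48.0)(8.7)(38.0) = 15868.8 J = 3793 cal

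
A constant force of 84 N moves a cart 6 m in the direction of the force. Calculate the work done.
W = F·d = (84)(6) = 504.0 J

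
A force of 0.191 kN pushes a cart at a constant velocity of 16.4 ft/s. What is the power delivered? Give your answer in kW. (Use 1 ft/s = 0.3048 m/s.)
Convert to SI: F = 191.0 N, v = 4.99872 m/s
P = Fv = (191.0)(4.99872) = 954.756 W = 0.9548 kW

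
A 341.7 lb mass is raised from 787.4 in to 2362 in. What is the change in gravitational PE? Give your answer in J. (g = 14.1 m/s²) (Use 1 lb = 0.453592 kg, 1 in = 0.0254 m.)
Convert to SI: m = 154.992 kg, Δh = 39.9948 m
ΔPE = mgΔh = (154.992)(14.1)(39.9948) = 87400 J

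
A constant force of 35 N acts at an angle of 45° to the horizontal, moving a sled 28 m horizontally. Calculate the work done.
W = F·d·cosθ = (35)(28)cos(45°) = 693.0 J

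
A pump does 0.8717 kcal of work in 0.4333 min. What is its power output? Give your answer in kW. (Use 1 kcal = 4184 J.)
Convert to SI: W = 3647.19 J, t = 25.998 s
P = W/t = 3647.19/25.998 = 140.287 W = 0.1403 kW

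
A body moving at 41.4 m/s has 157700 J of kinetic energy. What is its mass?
m = 2·KE/v² = 2·157700/(41.4)² = 184.0 kg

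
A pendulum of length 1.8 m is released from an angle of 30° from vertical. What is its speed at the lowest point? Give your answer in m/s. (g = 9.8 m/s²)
h = L(1 − cosθ) = 1.8(1 − cos30°) = 0.241154 m
v = √(2gh) = √(2·9.8·0.241154) = 2.174 m/s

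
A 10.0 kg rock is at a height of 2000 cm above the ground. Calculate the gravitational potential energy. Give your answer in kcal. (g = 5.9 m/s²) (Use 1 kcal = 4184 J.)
Convert to SI: m = 10.0 kg, h = 20.0 m
PE = mgh = (10.0)(5.9)(20.0) = 1180.0 J = 0.282 kcal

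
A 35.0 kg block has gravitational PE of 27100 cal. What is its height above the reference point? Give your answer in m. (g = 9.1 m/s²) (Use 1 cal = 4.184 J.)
Convert to SI: m = 35.0 kg, PE = 113386 J
h = PE/(mg) = 113386/(35.0·9.1) = 356.0 m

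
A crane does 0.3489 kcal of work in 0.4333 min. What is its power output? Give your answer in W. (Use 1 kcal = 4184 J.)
Convert to SI: W = 1459.8 J, t = 25.998 s
P = W/t = 1459.8/25.998 = 56.15 W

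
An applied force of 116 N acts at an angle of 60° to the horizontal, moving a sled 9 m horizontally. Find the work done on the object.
W = F·d·cosθ = (116)(9)cos(60°) = 522.0 J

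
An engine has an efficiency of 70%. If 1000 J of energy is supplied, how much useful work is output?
W_out = η·W_in = 0.7·1000 = 700.0 J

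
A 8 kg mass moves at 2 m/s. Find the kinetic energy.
KE = ½mv² = ½(8)(2)² = 16.0 J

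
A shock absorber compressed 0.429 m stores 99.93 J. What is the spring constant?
k = 2·PE/x² = 2·99.93/(0.429)² = 1086 N/m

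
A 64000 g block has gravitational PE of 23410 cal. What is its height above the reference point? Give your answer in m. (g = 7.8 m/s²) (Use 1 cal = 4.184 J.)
Convert to SI: m = 64.0 kg, PE = 97947.4 J
h = PE/(mg) = 97947.4/(64.0·7.8) = 196.2 m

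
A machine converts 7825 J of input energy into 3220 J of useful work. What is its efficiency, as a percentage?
η = W_out/W_in = 3220/7825 = 41.15%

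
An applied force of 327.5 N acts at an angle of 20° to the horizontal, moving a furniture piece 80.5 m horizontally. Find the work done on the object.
W = F·d·cosθ = (327.5)(80.5)cos(20°) = 24770 J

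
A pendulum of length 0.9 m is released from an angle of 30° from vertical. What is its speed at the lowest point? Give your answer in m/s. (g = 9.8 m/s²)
h = L(1 − cosθ) = 0.9(1 − cos30°) = 0.120577 m
v = √(2gh) = √(2·9.8·0.120577) = 1.537 m/s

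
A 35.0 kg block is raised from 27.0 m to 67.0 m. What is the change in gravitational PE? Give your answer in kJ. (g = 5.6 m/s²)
ΔPE = mgΔh = (35.0)(5.6)(40.0) = 7840.0 J = 7.84 kJ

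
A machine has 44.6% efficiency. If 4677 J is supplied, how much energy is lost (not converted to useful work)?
W_lost = W_in(1 − η) = 4677·(1 − 0.446) = 2591 J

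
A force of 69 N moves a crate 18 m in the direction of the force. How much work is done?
W = F·d = (69)(18) = 1242 J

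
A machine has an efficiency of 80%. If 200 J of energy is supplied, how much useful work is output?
W_out = η·W_in = 0.8·200 = 160.0 J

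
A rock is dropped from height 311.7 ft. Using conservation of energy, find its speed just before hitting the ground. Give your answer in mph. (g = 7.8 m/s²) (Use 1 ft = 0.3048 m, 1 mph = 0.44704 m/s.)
Convert to SI: h = 95.0062 m
mgh = ½mv² ⇒ v = √(2gh) = √(2·7.8·95.0062) = 38.498 m/s = 86.12 mph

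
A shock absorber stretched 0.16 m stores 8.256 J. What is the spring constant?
k = 2·PE/x² = 2·8.256/(0.16)² = 645.0 N/m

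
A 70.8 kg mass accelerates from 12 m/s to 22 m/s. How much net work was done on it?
W = ΔKE = ½m(v₂² − v₁²) = ½(70.8)(22² − 12²) = 12036.0 J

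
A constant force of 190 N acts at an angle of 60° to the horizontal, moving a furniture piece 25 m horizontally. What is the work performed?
W = F·d·cosθ = (190)(25)cos(60°) = 2375 J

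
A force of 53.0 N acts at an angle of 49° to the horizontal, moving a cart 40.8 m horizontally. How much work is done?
W = F·d·cosθ = (53.0)(40.8)cos(49°) = 1419 J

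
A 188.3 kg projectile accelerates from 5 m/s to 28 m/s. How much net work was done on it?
W = ΔKE = ½m(v₂² − v₁²) = ½(188.3)(28² − 5²) = 71459.85 J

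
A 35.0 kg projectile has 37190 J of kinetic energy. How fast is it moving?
v = √(2·KE/m) = √(2·37190/35.0) = 46.1 m/s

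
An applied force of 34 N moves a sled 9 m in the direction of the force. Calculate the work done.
W = F·d = (34)(9) = 306.0 J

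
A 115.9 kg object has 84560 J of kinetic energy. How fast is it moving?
v = √(2·KE/m) = √(2·84560/115.9) = 38.2 m/s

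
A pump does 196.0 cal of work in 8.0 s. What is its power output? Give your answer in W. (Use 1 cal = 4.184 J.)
Convert to SI: W = 820.064 J, t = 8.0 s
P = W/t = 820.064/8.0 = 102.5 W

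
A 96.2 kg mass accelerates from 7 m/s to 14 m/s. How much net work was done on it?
W = ΔKE = ½m(v₂² − v₁²) = ½(96.2)(14² − 7²) = 7070.7 J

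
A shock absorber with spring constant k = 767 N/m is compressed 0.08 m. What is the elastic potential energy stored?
PE = ½kx² = ½(767)(0.08)² = 2.454 J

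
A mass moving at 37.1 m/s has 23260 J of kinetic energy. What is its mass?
m = 2·KE/v² = 2·23260/(37.1)² = 33.8 kg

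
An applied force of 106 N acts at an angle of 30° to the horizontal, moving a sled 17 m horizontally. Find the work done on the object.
W = F·d·cosθ = (106)(17)cos(30°) = 1561 J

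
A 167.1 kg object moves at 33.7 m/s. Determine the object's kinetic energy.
KE = ½mv² = ½(167.1)(33.7)² = 94890 J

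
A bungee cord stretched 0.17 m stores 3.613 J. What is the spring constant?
k = 2·PE/x² = 2·3.613/(0.17)² = 250.0 N/m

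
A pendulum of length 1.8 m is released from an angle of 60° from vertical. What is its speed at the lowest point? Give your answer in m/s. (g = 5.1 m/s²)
h = L(1 − cosθ) = 1.8(1 − cos60°) = 0.9 m
v = √(2gh) = √(2·5.1·0.9) = 3.03 m/s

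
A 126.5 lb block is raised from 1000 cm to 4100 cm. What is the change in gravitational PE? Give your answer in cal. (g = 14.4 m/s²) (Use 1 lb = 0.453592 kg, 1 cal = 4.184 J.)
Convert to SI: m = 57.3794 kg, Δh = 31.0 m
ΔPE = mgΔh = (57.3794)(14.4)(31.0) = 25614.2 J = 6122 cal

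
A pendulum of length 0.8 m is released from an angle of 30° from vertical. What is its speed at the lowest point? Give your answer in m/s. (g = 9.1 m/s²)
h = L(1 − cosθ) = 0.8(1 − cos30°) = 0.10718 m
v = √(2gh) = √(2·9.1·0.10718) = 1.397 m/s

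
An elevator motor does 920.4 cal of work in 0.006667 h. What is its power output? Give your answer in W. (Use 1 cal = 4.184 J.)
Convert to SI: W = 3850.95 J, t = 24.0012 s
P = W/t = 3850.95/24.0012 = 160.4 W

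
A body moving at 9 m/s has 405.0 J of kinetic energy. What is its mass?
m = 2·KE/v² = 2·405.0/(9)² = 10.0 kg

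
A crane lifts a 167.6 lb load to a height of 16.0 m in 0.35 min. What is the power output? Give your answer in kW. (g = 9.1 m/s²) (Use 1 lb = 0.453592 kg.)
Convert to SI: m = 76.022 kg, h = 16.0 m, t = 21.0 s
P = mgh/t = (76.022)(9.1)(16.0)/21.0 = 527.086 W = 0.5271 kW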